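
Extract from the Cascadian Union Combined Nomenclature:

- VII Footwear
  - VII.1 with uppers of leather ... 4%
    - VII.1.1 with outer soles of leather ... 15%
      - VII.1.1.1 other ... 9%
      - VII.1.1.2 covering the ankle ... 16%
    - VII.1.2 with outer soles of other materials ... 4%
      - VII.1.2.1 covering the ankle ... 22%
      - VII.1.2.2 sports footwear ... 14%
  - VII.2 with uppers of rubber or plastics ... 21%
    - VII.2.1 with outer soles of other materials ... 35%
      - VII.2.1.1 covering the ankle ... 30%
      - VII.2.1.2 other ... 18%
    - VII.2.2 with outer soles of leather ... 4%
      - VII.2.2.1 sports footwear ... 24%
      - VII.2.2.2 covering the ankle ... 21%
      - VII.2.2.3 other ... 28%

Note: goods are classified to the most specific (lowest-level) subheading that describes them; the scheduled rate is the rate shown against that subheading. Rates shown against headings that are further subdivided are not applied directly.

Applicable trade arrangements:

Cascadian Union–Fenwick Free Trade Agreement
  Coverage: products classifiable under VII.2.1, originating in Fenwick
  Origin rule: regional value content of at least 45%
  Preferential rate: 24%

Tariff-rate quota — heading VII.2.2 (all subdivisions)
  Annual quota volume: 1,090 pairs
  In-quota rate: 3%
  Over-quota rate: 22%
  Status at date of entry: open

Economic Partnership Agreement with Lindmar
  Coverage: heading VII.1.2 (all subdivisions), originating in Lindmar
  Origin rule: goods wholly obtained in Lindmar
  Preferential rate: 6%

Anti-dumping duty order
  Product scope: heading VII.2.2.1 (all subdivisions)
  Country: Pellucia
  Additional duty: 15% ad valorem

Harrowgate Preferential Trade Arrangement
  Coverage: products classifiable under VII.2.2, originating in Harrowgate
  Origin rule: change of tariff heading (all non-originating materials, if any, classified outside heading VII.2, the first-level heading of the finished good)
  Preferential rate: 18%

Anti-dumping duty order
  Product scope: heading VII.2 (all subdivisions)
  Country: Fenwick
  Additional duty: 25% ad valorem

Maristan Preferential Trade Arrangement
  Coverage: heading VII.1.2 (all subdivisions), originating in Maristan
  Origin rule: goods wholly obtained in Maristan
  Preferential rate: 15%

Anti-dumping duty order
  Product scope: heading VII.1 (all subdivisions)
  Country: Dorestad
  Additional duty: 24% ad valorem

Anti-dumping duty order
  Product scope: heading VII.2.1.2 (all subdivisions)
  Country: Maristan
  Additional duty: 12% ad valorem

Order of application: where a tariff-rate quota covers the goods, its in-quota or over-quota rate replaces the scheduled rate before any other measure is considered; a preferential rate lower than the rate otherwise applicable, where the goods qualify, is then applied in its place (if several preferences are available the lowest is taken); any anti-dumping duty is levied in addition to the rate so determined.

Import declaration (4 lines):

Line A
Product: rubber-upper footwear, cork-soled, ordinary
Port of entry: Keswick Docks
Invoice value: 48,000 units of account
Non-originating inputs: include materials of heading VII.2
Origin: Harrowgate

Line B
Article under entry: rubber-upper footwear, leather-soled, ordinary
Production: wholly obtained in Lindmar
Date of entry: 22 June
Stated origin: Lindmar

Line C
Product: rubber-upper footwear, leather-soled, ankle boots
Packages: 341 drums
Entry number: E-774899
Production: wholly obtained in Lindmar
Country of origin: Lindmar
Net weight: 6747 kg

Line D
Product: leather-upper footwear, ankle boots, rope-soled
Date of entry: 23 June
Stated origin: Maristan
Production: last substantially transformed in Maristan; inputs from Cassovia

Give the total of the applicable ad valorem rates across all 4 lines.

Line A: rubber-upper → VII.2; cork-soled → VII.2.1; ordinary → VII.2.1.2. Scheduled 18%. Harrowgate agreement on VII.2.2: VII.2.1.2 not covered. → 18%.
Line B: rubber-upper → VII.2; leather-soled → VII.2.2; ordinary → VII.2.2.3. Scheduled 28%. quota on VII.2.2 open → in-quota 3%; Lindmar agreement on VII.1.2: VII.2.2.3 not covered. → 3%.
Line C: rubber-upper → VII.2; leather-soled → VII.2.2; ankle boots → VII.2.2.2. Scheduled 21%. quota on VII.2.2 open → in-quota 3%; Lindmar agreement on VII.1.2: VII.2.2.2 not covered. → 3%.
Line D: leather-upper → VII.1; rope-soled → VII.1.2; ankle boots → VII.1.2.1. Scheduled 22%. Maristan agreement on VII.1.2: not wholly obtained. → 22%.
Sum: 18% + 3% + 3% + 22% = 46%.

46%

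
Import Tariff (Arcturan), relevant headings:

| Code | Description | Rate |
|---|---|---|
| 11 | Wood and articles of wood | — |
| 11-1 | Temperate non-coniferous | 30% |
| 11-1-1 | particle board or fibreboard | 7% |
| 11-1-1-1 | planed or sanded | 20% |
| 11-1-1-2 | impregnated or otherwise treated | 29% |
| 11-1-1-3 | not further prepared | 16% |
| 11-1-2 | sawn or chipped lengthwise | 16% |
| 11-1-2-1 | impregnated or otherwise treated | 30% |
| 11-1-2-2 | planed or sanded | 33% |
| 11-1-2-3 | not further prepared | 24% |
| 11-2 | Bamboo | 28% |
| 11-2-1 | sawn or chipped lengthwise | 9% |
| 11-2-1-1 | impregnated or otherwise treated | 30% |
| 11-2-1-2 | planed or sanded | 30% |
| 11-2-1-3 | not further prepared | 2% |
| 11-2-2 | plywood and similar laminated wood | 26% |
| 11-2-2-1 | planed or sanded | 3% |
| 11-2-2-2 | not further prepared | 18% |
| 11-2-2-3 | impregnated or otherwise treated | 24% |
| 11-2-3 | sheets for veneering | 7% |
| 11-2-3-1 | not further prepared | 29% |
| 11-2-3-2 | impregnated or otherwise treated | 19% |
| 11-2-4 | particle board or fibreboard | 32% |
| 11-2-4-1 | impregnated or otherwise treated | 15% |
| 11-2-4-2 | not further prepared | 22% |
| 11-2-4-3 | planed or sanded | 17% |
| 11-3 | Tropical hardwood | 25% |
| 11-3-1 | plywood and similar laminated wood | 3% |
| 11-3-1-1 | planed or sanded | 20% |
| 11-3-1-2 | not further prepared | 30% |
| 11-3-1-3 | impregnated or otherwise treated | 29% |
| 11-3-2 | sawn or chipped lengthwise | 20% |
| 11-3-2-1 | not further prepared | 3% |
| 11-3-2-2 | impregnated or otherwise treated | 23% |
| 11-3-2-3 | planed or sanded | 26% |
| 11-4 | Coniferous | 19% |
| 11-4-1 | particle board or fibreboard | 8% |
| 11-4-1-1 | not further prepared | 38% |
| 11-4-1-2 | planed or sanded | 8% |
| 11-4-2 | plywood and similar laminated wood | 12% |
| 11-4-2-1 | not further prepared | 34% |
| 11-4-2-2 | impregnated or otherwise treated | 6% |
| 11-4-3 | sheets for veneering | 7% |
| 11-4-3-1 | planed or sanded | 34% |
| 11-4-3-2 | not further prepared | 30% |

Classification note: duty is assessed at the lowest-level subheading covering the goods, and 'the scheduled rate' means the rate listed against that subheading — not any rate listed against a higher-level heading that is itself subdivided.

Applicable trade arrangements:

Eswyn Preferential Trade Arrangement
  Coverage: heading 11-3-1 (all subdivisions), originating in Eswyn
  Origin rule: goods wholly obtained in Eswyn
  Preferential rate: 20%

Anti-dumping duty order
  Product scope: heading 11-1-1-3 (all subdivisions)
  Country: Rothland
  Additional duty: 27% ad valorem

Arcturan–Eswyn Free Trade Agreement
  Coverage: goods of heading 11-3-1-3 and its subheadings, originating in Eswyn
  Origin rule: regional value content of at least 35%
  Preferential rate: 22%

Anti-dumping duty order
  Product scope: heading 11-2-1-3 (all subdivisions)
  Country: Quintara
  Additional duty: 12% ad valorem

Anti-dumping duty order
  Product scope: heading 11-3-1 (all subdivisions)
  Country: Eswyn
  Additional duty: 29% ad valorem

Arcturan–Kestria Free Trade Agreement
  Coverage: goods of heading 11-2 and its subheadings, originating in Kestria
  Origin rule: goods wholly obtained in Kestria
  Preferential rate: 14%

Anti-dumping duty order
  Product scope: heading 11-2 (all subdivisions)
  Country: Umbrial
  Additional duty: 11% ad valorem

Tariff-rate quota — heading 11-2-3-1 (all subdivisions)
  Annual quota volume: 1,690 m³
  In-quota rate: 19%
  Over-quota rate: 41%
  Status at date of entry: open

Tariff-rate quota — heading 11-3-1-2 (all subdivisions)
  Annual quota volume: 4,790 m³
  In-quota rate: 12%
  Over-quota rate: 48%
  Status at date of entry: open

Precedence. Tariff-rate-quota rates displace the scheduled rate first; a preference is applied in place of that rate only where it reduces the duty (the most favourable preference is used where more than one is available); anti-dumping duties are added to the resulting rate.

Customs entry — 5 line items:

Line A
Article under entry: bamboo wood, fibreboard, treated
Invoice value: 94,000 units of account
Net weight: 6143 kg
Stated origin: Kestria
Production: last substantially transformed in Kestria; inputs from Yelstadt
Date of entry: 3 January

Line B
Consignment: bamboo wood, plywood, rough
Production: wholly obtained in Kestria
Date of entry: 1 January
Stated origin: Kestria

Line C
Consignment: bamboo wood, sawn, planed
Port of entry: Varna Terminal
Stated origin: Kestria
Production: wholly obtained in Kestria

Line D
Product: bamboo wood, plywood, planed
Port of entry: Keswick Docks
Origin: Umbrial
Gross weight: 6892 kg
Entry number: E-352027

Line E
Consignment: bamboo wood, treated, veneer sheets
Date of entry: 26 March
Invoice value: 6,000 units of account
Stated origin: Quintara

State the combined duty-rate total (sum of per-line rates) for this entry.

76%

Line A: bamboo → 11-2; fibreboard → 11-2-4; treated → 11-2-4-1. Scheduled 15%. Kestria agreement on 11-2: not wholly obtained. → 15%.
Line B: bamboo → 11-2; plywood → 11-2-2; rough → 11-2-2-2. Scheduled 18%. Kestria agreement on 11-2: wholly obtained → 14% available; preferential 14%. → 14%.
Line C: bamboo → 11-2; sawn → 11-2-1; planed → 11-2-1-2. Scheduled 30%. Kestria agreement on 11-2: wholly obtained → 14% available; preferential 14%. → 14%.
Line D: bamboo → 11-2; plywood → 11-2-2; planed → 11-2-2-1. Scheduled 3%. anti-dumping (Umbrial, 11-2): +11%; total 3% + 11% = 14%. → 14%.
Line E: bamboo → 11-2; veneer sheets → 11-2-3; treated → 11-2-3-2. Scheduled 19%. No special measure applies. → 19%.
Sum: 15% + 14% + 14% + 14% + 19% = 76%.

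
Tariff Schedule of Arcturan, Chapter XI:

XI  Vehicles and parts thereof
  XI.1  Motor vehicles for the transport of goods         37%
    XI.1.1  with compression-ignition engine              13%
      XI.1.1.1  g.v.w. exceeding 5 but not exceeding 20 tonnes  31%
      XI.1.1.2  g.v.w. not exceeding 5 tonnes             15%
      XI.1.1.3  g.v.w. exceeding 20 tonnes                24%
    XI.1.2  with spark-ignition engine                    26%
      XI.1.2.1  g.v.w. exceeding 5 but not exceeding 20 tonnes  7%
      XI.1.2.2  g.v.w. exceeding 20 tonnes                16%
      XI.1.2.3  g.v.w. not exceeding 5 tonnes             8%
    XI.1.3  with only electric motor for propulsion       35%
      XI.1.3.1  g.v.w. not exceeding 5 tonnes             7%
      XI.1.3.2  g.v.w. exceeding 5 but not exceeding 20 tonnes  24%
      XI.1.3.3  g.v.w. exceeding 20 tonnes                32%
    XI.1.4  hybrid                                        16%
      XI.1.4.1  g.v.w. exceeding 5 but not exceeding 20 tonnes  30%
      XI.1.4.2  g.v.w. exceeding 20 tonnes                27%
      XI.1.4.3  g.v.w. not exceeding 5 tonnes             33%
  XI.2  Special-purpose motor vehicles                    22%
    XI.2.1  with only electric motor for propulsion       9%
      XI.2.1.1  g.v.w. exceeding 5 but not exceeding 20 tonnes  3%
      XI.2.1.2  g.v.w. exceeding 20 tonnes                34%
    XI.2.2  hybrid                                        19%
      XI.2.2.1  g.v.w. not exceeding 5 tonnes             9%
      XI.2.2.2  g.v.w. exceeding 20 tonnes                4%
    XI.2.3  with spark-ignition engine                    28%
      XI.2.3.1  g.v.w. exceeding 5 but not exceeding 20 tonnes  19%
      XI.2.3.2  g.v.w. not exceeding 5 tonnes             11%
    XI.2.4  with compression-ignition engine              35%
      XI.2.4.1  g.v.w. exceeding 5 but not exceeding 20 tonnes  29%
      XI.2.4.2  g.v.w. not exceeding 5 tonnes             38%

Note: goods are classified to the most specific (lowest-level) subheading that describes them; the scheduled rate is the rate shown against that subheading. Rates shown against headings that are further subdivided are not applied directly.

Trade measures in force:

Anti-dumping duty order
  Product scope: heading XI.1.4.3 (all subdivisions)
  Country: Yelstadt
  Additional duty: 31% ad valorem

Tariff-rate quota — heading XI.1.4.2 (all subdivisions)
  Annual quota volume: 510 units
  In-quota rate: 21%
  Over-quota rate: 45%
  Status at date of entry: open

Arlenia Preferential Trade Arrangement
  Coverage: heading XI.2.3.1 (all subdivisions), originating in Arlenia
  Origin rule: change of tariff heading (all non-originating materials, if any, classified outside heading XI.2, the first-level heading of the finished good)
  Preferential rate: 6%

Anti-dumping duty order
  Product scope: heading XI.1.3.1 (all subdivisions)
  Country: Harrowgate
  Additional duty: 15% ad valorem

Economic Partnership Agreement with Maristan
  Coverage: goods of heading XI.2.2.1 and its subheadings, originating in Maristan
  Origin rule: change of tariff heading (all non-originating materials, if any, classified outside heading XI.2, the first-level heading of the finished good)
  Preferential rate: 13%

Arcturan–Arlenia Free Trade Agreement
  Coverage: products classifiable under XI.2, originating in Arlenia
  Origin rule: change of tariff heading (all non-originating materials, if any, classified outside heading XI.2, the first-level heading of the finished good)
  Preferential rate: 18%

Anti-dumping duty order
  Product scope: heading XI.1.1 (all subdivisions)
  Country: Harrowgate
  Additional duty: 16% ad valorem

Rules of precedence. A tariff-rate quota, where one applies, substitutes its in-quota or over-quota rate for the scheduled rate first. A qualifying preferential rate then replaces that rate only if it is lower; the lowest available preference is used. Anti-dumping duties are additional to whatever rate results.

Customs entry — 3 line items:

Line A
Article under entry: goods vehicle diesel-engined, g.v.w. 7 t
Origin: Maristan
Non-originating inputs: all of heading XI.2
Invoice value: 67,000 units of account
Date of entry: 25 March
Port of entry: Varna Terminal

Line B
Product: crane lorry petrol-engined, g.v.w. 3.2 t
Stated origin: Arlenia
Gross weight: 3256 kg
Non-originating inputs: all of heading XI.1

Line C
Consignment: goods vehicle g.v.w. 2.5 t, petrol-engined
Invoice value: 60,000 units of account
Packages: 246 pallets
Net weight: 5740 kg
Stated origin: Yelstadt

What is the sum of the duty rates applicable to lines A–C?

50%

Line A: goods vehicle → XI.1; diesel-engined → XI.1.1; g.v.w. 7 t → XI.1.1.1. Scheduled 31%. Maristan agreement on XI.2.2.1: XI.1.1.1 not covered. → 31%.
Line B: crane lorry → XI.2; petrol-engined → XI.2.3; g.v.w. 3.2 t → XI.2.3.2. Scheduled 11%. Arlenia agreement on XI.2.3.1: XI.2.3.2 not covered; Arlenia agreement on XI.2: CTH met → 18% available; preference 18% not lower than 11% → no reduction. → 11%.
Line C: goods vehicle → XI.1; petrol-engined → XI.1.2; g.v.w. 2.5 t → XI.1.2.3. Scheduled 8%. No special measure applies. → 8%.
Sum: 31% + 11% + 8% = 50%.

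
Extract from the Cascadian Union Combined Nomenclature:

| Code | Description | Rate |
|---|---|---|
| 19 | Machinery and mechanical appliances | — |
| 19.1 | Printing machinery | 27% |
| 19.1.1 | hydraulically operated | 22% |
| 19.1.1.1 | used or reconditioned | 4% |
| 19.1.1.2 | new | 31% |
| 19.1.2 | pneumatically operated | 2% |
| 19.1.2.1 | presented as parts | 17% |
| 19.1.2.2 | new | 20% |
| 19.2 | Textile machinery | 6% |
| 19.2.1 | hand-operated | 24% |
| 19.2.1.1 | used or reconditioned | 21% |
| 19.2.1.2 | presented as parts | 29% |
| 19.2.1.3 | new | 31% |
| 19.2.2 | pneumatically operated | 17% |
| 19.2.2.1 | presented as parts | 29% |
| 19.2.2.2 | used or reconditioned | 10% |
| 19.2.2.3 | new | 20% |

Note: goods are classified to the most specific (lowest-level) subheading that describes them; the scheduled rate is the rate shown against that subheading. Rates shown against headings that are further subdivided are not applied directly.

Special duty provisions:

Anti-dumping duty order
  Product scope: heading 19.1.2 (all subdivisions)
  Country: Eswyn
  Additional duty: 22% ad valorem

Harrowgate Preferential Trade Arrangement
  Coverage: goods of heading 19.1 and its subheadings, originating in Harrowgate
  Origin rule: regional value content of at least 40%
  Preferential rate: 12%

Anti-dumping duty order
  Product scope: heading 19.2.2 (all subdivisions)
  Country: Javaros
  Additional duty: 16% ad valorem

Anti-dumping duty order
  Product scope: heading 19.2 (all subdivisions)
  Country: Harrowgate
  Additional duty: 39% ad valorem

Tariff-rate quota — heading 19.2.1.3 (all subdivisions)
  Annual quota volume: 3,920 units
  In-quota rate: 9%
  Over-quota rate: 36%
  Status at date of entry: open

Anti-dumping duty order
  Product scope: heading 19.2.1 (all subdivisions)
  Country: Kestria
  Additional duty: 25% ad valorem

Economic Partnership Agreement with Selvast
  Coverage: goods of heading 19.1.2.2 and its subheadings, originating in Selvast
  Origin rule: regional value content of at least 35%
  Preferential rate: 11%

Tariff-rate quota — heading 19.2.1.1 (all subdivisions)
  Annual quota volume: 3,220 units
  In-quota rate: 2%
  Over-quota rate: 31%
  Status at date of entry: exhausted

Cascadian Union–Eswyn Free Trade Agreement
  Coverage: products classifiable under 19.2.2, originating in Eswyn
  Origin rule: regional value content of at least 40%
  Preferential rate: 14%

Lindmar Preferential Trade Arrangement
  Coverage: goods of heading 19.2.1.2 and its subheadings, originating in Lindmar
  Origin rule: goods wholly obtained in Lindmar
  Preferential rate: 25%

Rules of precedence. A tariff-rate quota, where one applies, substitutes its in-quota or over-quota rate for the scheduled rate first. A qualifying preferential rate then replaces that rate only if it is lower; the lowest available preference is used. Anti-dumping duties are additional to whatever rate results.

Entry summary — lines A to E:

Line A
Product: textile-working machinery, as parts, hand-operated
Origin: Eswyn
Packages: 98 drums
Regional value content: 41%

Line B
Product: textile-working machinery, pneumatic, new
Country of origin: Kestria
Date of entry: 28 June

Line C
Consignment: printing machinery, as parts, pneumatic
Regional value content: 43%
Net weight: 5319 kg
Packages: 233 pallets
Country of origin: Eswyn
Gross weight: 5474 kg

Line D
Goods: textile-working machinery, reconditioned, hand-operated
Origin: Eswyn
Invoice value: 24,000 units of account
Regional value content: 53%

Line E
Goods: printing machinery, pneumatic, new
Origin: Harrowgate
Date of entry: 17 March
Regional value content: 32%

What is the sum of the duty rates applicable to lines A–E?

139%

Line A: textile-working → 19.2; hand-operated → 19.2.1; as parts → 19.2.1.2. Scheduled 29%. Eswyn agreement on 19.2.2: 19.2.1.2 not covered. → 29%.
Line B: textile-working → 19.2; pneumatic → 19.2.2; new → 19.2.2.3. Scheduled 20%. No special measure applies. → 20%.
Line C: printing → 19.1; pneumatic → 19.1.2; as parts → 19.1.2.1. Scheduled 17%. Eswyn agreement on 19.2.2: 19.1.2.1 not covered; anti-dumping (Eswyn, 19.1.2): +22%; total 17% + 22% = 39%. → 39%.
Line D: textile-working → 19.2; hand-operated → 19.2.1; reconditioned → 19.2.1.1. Scheduled 21%. quota on 19.2.1.1 exhausted → over-quota 31%; Eswyn agreement on 19.2.2: 19.2.1.1 not covered. → 31%.
Line E: printing → 19.1; pneumatic → 19.1.2; new → 19.1.2.2. Scheduled 20%. Harrowgate agreement on 19.1: RVC < 40%. → 20%.
Sum: 29% + 20% + 39% + 31% + 20% = 139%.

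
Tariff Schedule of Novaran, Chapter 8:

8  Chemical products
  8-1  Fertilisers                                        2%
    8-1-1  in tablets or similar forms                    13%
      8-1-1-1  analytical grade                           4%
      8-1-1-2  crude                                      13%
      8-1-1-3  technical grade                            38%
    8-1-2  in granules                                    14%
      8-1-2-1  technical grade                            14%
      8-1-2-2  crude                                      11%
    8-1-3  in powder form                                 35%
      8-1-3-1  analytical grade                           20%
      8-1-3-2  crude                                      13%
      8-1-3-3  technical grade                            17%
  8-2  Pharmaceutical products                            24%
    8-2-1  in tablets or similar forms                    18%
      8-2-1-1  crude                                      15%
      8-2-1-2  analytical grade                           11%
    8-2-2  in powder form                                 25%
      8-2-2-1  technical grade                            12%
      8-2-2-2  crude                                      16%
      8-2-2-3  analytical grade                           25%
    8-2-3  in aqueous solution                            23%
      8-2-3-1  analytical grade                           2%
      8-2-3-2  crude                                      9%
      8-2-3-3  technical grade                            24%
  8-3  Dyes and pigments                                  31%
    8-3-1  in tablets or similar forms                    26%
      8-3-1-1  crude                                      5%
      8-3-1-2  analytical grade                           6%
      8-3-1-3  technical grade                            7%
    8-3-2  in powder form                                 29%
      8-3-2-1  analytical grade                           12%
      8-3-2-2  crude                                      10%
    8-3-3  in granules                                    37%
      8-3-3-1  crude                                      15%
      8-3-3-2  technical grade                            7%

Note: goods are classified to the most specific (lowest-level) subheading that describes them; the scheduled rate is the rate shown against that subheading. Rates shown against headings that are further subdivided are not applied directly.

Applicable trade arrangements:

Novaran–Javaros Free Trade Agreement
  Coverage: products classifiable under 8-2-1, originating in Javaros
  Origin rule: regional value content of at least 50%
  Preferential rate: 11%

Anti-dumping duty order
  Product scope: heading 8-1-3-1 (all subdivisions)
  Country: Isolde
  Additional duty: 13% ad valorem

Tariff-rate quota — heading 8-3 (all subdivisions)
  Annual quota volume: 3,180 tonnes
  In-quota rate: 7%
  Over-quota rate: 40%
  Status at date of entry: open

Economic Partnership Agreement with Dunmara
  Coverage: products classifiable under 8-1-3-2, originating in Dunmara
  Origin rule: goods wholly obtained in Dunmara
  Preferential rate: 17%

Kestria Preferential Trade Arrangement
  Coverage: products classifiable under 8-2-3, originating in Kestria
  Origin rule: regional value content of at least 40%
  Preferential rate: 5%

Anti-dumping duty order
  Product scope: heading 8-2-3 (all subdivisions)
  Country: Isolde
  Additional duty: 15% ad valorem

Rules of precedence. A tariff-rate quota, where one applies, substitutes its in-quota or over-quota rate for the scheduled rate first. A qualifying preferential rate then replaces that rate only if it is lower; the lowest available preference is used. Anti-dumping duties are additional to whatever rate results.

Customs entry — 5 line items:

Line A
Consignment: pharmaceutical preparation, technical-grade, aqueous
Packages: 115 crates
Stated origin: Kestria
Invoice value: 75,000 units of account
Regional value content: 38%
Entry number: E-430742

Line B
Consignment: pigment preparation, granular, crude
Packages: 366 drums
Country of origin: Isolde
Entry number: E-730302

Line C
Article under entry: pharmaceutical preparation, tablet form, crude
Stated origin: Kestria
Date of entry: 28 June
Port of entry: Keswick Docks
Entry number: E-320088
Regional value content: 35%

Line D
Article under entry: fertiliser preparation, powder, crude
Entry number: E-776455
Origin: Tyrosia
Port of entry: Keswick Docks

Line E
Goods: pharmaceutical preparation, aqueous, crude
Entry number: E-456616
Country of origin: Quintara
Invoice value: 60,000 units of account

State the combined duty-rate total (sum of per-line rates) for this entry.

Line A: pharmaceutical → 8-2; aqueous → 8-2-3; technical-grade → 8-2-3-3. Scheduled 24%. Kestria agreement on 8-2-3: RVC < 40%. → 24%.
Line B: pigment → 8-3; granular → 8-3-3; crude → 8-3-3-1. Scheduled 15%. quota on 8-3 open → in-quota 7%. → 7%.
Line C: pharmaceutical → 8-2; tablet form → 8-2-1; crude → 8-2-1-1. Scheduled 15%. Kestria agreement on 8-2-3: 8-2-1-1 not covered. → 15%.
Line D: fertiliser → 8-1; powder → 8-1-3; crude → 8-1-3-2. Scheduled 13%. No special measure applies. → 13%.
Line E: pharmaceutical → 8-2; aqueous → 8-2-3; crude → 8-2-3-2. Scheduled 9%. No special measure applies. → 9%.
Sum: 24% + 7% + 15% + 13% + 9% = 68%.

68%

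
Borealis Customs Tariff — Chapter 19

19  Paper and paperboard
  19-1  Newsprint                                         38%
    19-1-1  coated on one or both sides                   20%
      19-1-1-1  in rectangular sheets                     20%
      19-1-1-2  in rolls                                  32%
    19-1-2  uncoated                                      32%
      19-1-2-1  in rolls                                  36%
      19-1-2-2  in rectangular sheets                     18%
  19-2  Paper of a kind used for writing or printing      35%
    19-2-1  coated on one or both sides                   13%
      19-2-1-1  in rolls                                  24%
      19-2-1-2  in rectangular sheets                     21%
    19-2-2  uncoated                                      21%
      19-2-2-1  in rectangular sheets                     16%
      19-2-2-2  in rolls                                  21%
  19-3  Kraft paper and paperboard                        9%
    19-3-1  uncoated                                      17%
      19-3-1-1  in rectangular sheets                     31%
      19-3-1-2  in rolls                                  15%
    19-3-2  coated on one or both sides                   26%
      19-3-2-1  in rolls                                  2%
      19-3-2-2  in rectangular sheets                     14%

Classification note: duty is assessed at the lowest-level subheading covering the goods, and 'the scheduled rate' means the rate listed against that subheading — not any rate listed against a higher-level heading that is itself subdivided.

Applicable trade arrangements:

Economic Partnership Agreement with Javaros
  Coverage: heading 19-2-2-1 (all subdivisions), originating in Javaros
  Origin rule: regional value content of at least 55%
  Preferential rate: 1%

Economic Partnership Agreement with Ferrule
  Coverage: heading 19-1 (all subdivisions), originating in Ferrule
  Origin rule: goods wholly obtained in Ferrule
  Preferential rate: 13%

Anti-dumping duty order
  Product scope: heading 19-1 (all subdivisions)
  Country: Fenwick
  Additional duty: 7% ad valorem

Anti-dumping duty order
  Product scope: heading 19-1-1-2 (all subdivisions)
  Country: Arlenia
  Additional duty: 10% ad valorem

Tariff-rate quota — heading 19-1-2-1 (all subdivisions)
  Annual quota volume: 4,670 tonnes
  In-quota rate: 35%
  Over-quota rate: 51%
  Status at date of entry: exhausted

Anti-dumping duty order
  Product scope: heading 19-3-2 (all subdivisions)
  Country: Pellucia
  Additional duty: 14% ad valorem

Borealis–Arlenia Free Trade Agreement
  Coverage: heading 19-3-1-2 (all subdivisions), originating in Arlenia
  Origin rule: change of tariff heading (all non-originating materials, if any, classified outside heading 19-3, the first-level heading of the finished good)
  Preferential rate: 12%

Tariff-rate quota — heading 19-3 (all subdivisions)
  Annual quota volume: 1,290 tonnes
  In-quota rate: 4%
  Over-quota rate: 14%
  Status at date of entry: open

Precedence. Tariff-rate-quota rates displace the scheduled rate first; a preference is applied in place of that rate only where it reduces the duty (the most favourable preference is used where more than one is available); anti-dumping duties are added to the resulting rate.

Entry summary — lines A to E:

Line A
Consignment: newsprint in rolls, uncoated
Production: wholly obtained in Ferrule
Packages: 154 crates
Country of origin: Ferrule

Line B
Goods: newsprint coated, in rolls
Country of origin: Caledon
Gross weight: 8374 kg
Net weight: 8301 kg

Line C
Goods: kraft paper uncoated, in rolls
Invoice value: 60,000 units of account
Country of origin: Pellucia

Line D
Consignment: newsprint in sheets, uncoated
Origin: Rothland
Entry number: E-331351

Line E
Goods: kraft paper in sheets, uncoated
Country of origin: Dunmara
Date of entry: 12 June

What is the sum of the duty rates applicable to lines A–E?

71%

Line A: newsprint → 19-1; uncoated → 19-1-2; in rolls → 19-1-2-1. Scheduled 36%. quota on 19-1-2-1 exhausted → over-quota 51%; Ferrule agreement on 19-1: wholly obtained → 13% available; preferential 13%. → 13%.
Line B: newsprint → 19-1; coated → 19-1-1; in rolls → 19-1-1-2. Scheduled 32%. No special measure applies. → 32%.
Line C: kraft paper → 19-3; uncoated → 19-3-1; in rolls → 19-3-1-2. Scheduled 15%. quota on 19-3 open → in-quota 4%. → 4%.
Line D: newsprint → 19-1; uncoated → 19-1-2; in sheets → 19-1-2-2. Scheduled 18%. No special measure applies. → 18%.
Line E: kraft paper → 19-3; uncoated → 19-3-1; in sheets → 19-3-1-1. Scheduled 31%. quota on 19-3 open → in-quota 4%. → 4%.
Sum: 13% + 32% + 4% + 18% + 4% = 71%.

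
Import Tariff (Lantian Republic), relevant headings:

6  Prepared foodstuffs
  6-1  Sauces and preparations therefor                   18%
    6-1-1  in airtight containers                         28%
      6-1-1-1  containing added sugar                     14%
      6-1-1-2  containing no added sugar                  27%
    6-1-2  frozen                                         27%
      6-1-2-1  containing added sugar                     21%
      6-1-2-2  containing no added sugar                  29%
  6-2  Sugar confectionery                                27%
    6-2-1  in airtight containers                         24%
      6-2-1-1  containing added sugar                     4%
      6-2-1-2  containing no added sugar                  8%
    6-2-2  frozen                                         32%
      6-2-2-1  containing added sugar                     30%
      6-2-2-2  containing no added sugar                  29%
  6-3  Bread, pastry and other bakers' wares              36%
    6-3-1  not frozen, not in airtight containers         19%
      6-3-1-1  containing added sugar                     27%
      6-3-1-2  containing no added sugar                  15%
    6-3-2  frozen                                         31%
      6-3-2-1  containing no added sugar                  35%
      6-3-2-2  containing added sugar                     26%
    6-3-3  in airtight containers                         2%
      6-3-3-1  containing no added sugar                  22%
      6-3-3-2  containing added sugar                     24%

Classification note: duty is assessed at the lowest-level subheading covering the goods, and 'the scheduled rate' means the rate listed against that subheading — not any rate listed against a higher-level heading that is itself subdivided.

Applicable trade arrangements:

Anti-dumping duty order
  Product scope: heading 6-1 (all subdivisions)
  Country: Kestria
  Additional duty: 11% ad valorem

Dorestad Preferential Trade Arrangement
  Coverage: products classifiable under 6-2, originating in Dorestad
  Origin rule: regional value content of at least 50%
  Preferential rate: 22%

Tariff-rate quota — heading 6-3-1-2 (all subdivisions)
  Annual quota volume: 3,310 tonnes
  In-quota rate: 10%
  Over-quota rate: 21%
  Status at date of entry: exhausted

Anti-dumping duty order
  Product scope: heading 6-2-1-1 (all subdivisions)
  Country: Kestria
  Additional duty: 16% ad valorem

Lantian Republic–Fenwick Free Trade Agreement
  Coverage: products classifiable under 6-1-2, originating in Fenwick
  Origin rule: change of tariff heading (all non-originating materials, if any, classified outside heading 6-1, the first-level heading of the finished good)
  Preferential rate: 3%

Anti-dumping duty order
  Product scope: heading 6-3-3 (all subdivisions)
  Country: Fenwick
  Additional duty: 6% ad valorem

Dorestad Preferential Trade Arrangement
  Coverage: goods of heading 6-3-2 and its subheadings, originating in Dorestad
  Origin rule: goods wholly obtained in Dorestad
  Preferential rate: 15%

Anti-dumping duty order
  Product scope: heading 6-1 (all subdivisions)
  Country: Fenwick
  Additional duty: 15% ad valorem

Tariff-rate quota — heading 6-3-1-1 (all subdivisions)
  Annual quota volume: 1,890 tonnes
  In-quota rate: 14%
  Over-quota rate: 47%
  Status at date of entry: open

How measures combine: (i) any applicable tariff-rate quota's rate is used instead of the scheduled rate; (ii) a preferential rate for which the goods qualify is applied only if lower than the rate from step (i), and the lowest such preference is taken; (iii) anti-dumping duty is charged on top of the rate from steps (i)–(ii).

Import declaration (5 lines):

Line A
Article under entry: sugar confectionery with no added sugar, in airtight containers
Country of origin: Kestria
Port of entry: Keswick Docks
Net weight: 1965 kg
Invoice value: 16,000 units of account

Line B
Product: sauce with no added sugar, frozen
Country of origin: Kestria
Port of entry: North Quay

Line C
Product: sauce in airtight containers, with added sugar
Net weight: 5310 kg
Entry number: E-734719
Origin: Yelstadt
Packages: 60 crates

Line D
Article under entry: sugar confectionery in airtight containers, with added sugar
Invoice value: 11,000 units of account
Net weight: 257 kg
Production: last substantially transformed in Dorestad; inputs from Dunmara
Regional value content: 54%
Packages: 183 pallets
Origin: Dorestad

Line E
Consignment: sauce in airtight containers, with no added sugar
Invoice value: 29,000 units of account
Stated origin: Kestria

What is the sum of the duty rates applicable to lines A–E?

Line A: sugar confectionery → 6-2; in airtight containers → 6-2-1; with no added sugar → 6-2-1-2. Scheduled 8%. No special measure applies. → 8%.
Line B: sauce → 6-1; frozen → 6-1-2; with no added sugar → 6-1-2-2. Scheduled 29%. anti-dumping (Kestria, 6-1): +11%; total 29% + 11% = 40%. → 40%.
Line C: sauce → 6-1; in airtight containers → 6-1-1; with added sugar → 6-1-1-1. Scheduled 14%. No special measure applies. → 14%.
Line D: sugar confectionery → 6-2; in airtight containers → 6-2-1; with added sugar → 6-2-1-1. Scheduled 4%. Dorestad agreement on 6-2: RVC ≥ 50% → 22% available; Dorestad agreement on 6-3-2: 6-2-1-1 not covered; preference 22% not lower than 4% → no reduction. → 4%.
Line E: sauce → 6-1; in airtight containers → 6-1-1; with no added sugar → 6-1-1-2. Scheduled 27%. anti-dumping (Kestria, 6-1): +11%; total 27% + 11% = 38%. → 38%.
Sum: 8% + 40% + 14% + 4% + 38% = 104%.

104%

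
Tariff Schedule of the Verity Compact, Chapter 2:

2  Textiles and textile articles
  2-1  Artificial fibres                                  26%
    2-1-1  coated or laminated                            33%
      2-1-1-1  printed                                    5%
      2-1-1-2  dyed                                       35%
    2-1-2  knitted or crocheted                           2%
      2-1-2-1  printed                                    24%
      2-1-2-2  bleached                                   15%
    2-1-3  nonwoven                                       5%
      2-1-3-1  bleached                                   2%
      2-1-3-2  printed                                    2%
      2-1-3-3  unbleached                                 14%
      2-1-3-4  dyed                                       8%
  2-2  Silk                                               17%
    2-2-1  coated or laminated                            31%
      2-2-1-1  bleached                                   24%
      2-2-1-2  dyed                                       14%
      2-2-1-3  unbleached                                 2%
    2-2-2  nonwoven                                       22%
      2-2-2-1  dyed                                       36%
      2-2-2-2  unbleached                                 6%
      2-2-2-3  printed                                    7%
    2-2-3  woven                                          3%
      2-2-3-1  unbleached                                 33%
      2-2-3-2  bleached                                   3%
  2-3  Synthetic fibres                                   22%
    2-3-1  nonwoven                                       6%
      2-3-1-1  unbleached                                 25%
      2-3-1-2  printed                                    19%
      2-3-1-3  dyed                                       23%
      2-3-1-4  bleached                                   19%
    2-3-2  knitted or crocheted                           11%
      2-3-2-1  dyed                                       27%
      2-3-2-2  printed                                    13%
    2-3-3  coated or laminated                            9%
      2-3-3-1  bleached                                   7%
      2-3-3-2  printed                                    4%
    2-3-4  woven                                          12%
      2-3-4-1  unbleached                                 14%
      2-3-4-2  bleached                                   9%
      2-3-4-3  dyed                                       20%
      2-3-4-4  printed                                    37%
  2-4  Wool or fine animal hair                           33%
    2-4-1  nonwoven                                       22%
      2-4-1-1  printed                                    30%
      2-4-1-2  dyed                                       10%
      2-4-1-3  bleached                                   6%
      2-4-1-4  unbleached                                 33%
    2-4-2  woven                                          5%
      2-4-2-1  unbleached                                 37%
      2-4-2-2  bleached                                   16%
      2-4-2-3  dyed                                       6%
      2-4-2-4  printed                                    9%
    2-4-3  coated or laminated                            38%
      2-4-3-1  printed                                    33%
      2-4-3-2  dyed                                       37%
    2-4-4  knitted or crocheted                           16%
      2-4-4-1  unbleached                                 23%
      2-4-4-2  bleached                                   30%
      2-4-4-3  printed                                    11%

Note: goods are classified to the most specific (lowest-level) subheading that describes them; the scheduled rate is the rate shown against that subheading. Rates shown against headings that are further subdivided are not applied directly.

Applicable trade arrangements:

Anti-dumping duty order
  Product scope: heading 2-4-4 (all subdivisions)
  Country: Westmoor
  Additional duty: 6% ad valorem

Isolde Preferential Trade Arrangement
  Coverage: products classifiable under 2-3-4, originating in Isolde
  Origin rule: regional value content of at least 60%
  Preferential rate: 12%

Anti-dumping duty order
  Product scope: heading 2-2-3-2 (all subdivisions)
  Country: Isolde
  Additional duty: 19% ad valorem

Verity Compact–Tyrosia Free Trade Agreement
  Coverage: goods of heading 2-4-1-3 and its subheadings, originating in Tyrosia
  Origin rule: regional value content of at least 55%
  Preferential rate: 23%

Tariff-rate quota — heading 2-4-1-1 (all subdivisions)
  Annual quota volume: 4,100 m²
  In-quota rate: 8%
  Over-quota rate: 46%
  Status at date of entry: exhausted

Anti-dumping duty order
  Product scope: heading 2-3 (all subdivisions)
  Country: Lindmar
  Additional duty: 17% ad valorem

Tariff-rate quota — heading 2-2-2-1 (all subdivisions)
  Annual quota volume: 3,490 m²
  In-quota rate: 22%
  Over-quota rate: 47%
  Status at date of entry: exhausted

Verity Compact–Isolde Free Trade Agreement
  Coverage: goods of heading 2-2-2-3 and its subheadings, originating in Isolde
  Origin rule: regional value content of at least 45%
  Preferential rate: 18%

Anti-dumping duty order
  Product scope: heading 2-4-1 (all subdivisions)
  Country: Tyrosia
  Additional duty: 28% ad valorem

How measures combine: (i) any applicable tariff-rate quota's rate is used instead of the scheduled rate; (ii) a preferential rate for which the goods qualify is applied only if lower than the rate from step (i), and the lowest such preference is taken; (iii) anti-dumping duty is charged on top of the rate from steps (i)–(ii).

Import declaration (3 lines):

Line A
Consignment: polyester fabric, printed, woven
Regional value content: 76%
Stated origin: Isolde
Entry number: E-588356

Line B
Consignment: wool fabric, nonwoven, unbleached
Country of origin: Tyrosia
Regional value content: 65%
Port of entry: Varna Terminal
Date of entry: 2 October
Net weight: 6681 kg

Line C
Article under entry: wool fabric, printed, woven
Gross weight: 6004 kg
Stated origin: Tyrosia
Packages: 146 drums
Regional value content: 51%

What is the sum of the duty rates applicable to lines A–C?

82%

Line A: polyester → 2-3; woven → 2-3-4; printed → 2-3-4-4. Scheduled 37%. Isolde agreement on 2-3-4: RVC ≥ 60% → 12% available; Isolde agreement on 2-2-2-3: 2-3-4-4 not covered; preferential 12%. → 12%.
Line B: wool → 2-4; nonwoven → 2-4-1; unbleached → 2-4-1-4. Scheduled 33%. Tyrosia agreement on 2-4-1-3: 2-4-1-4 not covered; anti-dumping (Tyrosia, 2-4-1): +28%; total 33% + 28% = 61%. → 61%.
Line C: wool → 2-4; woven → 2-4-2; printed → 2-4-2-4. Scheduled 9%. Tyrosia agreement on 2-4-1-3: 2-4-2-4 not covered. → 9%.
Sum: 12% + 61% + 9% = 82%.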